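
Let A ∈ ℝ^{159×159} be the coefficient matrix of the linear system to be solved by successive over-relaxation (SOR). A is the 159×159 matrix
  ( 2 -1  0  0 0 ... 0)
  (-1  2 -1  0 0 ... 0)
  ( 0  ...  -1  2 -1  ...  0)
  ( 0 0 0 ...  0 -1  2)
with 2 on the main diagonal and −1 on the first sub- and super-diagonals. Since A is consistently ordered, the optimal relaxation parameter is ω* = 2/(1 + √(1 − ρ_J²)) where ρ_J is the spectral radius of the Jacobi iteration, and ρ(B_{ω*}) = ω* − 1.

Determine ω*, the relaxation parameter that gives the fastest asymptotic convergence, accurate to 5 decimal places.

ω* = 1.96149

B_J for the 159×159 system has eigenvalues cos(kπ/160); ρ_J = cos(π/160) = 0.99981.
√(1−ρ_J²) = |sin(π/160)| = 0.019634
Then 2/(1+√(1−ρ_J²)) = 2/(1+0.019634); ω* = 2/1.019634 = 1.96149.
ρ(B_{ω*}) = ω*−1 = 0.96149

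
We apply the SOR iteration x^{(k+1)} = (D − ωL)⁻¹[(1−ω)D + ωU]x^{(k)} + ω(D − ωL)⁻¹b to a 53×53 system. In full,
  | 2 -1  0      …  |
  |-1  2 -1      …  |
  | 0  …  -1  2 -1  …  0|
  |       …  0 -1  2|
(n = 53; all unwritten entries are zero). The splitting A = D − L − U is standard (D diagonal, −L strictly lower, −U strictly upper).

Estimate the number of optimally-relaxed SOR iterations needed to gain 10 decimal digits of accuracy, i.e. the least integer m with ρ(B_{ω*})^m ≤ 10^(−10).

n=53: λ(B_J) = 1 − λ(A)/2 = cos(kπ/54); k=1 gives ρ_J = 0.9983082.
root = sin(π/54) = 0.0581448  (since 1−cos² = sin²).
So ω* = 2/1.0581448 = 1.8901005 (Young).
[ρ_SOR] ω* − 1 = 0.8901005.
(0.8901005)^m ≤ 10^{−10}  ⇒  m·ln(0.8901005) ≤ −10·ln10  ⇒  m ≥ 197.781  ⇒  m = 198

m = 198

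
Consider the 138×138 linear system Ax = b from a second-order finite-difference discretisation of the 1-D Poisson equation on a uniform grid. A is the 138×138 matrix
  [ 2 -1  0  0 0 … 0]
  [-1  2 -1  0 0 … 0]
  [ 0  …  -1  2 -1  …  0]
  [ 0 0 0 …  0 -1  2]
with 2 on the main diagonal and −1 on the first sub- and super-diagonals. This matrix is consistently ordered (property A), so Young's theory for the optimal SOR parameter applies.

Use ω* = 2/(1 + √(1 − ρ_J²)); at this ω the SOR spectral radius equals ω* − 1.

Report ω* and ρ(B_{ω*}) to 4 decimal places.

ω* = 1.9558, ρ_SOR = 0.9558

With n=138, ρ(Jacobi) = cos(π/139) = 0.9997.
√(1−ρ_J²) simplifies to sin(π/139) = 0.02260.
Young: ω* = 2/(1+√(1−ρ_J²)) = 2/(1+0.02260) = 2/1.02260 = 1.9558.
At ω = 1.9558 every |λ(B_ω)| = ω−1, so ρ_SOR = 0.9558.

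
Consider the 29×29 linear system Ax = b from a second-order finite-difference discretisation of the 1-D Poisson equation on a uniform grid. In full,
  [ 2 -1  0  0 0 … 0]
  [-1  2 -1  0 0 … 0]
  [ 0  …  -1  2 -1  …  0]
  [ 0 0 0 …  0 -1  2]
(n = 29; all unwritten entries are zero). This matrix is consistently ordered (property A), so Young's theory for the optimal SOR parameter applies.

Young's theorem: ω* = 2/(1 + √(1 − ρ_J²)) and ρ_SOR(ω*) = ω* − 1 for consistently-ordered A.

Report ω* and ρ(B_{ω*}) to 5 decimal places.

½·tridiag(1,0,1) at n=29: λ_k = cos(kπ/30); max |λ| at k=1 ⇒ ρ_J = cos(π/30) ≈ 0.99452.
root = sin(π/30) = 0.104528  (since 1−cos² = sin²).
[ω*] 2 ÷ (1 + 0.104528) = 2 ÷ 1.104528 = 1.81073.
At ω = 1.81073 every |λ(B_ω)| = ω−1, so ρ_SOR = 0.81073.

ω* = 1.81073, ρ_SOR = 0.81073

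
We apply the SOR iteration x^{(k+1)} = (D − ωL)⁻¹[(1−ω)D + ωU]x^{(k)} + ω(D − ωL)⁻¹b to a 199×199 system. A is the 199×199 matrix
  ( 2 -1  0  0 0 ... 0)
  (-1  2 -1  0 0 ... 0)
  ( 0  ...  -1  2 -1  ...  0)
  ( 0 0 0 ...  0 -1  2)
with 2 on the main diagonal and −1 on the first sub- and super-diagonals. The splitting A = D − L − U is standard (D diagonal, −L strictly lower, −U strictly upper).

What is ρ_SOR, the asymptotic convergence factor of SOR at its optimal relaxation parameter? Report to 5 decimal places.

ρ_SOR = 0.96907

n=199: λ(B_J) = 1 − λ(A)/2 = cos(kπ/200); k=1 gives ρ_J = 0.99988.
√(1−ρ_J²) simplifies to sin(π/200) = 0.015707.
So ω* = 2/1.015707 = 1.96907 (Young).
ρ_SOR = ω* − 1 = 1.96907 − 1 = 0.96907.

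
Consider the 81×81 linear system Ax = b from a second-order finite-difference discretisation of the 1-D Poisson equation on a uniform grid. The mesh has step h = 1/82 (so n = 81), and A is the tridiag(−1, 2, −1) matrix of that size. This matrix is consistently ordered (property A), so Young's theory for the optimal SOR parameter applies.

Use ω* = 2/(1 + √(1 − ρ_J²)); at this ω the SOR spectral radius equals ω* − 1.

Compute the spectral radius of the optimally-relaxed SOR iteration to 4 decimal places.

[ρ_J] n=81: ρ(B_J) = cos(π/(n+1)) = cos(π/82) = 0.9993.
√(1−ρ_J²) simplifies to sin(π/82) = 0.03830.
ω* = 2/(1 + 0.03830) = 2/1.03830 = 1.9262.
[ρ_SOR] ω* − 1 = 0.9262.

ρ_SOR = 0.9262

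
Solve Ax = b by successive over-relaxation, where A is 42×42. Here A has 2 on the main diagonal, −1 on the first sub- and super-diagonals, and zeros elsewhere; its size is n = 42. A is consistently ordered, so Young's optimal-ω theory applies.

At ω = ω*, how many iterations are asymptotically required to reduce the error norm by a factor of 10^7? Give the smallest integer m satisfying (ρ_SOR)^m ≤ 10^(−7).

With n=42, ρ(Jacobi) = cos(π/43) = 0.9973323.
√(1−ρ_J²) simplifies to sin(π/43) = 0.0729953.
So ω* = 2/1.0729953 = 1.8639411 (Young).
[ρ_SOR] ω* − 1 = 0.8639411.
Need (0.8639411)^m ≤ 10^(−7): m ≥ 7·ln10/|ln 0.8639411| = 16.1181/0.146251 = 110.208 ⇒ m = 111.

m = 111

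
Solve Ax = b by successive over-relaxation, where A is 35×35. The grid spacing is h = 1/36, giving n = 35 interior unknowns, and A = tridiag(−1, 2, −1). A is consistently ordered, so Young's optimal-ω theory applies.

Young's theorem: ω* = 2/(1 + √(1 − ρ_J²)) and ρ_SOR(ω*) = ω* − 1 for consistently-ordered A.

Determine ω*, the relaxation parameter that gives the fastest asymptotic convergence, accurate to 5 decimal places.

spectrum of D⁻¹(L+U) = {cos(kπ/36) : 1≤k≤35}; ρ_J = cos(π/36) = 0.99619.
1 − cos²(π/36) = sin²(π/36) ⇒ √(1−ρ_J²) = sin(π/36) = 0.087156.
[ω*] 2 ÷ (1 + 0.087156) = 2 ÷ 1.087156 = 1.83966.
ρ(B_{ω*}) = ω*−1 = 0.83966

ω* = 1.83966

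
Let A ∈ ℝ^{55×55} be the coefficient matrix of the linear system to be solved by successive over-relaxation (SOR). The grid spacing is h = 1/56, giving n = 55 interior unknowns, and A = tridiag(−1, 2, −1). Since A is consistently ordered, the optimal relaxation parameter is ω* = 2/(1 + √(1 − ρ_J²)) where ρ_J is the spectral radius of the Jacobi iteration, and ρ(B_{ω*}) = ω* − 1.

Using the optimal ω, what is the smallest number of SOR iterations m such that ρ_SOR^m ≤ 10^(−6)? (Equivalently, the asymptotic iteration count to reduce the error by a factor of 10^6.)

ρ_J = max_k |cos(kπ/56)| = cos(π/56) = 0.9984268
√(1−ρ_J²) simplifies to sin(π/56) = 0.0560704.
Young: ω* = 2/(1+√(1−ρ_J²)) = 2/(1+0.0560704) = 2/1.0560704 = 1.8938131.
At ω = 1.8938131 every |λ(B_ω)| = ω−1, so ρ_SOR = 0.8938131.
For 6 digits: m = 6·ln10 / (−ln 0.8938131) = 13.8155/0.112259 = 123.068; round up → m = 124.

m = 124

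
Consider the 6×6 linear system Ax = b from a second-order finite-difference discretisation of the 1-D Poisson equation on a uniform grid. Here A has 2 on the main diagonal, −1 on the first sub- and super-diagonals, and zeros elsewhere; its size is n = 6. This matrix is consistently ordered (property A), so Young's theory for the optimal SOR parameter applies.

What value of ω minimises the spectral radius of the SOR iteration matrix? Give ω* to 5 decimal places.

ω* = 1.39481

ρ_J = max_k |cos(kπ/7)| = cos(π/7) = 0.90097
1 − cos²(π/7) = sin²(π/7) ⇒ √(1−ρ_J²) = sin(π/7) = 0.433884.
Young: ω* = 2/(1+√(1−ρ_J²)) = 2/(1+0.433884) = 2/1.433884 = 1.39481.
ρ_SOR = ω* − 1 ≈ 0.39481.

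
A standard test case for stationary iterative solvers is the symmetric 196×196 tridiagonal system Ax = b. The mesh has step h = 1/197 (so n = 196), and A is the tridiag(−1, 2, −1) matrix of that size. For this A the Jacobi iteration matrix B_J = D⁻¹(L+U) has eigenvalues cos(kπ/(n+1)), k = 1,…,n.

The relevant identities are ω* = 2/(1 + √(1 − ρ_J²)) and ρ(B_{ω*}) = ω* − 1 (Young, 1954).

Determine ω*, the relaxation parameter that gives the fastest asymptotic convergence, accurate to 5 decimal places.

spectrum of D⁻¹(L+U) = {cos(kπ/197) : 1≤k≤196}; ρ_J = cos(π/197) = 0.99987.
√(1−ρ_J²) simplifies to sin(π/197) = 0.015946.
Young: ω* = 2/(1+√(1−ρ_J²)) = 2/(1+0.015946) = 2/1.015946 = 1.96861.
and ρ(B_{ω*}) = 1.96861 − 1 = 0.96861.

ω* = 1.96861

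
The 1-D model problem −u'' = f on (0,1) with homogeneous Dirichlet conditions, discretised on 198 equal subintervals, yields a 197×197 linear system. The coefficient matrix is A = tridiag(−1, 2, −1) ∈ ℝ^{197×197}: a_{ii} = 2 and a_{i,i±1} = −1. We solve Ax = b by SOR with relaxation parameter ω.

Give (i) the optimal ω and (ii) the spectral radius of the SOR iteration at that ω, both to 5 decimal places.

ω* = 1.96876, ρ_SOR = 0.96876

ρ_J = max_k |cos(kπ/198)| = cos(π/198) = 0.99987
√(1 − cos²(π/198)) = sin(π/198) ≈ 0.015866.
ω* = 2/(1 + 0.015866) = 2/1.015866 = 1.96876.
Hence ρ(B_{ω*}) = 1.96876 − 1 = 0.96876.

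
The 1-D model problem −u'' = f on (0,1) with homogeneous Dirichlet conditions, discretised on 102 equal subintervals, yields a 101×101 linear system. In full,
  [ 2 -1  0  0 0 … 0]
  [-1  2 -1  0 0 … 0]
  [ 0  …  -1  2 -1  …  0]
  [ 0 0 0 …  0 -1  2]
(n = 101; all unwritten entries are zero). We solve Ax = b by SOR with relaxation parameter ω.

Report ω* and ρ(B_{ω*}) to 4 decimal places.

spectrum of D⁻¹(L+U) = {cos(kπ/102) : 1≤k≤101}; ρ_J = cos(π/102) = 0.9995.
√(1 − cos²(π/102)) = sin(π/102) ≈ 0.03080.
So ω* = 2/1.03080 = 1.9402 (Young).
[ρ_SOR] ω* − 1 = 0.9402.

ω* = 1.9402, ρ_SOR = 0.9402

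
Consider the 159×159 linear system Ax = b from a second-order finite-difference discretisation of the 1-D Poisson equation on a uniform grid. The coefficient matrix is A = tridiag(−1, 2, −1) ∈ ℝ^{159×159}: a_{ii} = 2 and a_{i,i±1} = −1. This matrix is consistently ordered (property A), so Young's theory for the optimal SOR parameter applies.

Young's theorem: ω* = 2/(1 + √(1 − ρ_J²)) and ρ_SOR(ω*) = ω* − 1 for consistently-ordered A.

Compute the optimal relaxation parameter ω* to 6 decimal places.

ω* = 1.961489

[ρ_J] n=159: ρ(B_J) = cos(π/(n+1)) = cos(π/160) = 0.999807.
√(1−ρ_J²) simplifies to sin(π/160) = 0.0196337.
ω* = 2/(1+0.0196337) = 1.961489
ρ_SOR = ω* − 1 ≈ 0.961489.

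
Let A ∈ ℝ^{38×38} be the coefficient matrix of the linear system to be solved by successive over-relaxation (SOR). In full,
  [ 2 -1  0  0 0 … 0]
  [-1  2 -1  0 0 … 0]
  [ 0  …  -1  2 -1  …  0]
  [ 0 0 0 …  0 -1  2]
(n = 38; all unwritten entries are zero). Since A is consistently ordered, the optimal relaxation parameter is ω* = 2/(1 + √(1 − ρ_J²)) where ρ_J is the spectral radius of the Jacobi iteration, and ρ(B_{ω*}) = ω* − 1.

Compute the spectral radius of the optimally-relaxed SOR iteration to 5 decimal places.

½·tridiag(1,0,1) at n=38: λ_k = cos(kπ/39); max |λ| at k=1 ⇒ ρ_J = cos(π/39) ≈ 0.99676.
√(1−ρ_J²) simplifies to sin(π/39) = 0.080467.
[ω*] 2 ÷ (1 + 0.080467) = 2 ÷ 1.080467 = 1.85105.
ρ_SOR = ω* − 1 = 1.85105 − 1 = 0.85105.

ρ_SOR = 0.85105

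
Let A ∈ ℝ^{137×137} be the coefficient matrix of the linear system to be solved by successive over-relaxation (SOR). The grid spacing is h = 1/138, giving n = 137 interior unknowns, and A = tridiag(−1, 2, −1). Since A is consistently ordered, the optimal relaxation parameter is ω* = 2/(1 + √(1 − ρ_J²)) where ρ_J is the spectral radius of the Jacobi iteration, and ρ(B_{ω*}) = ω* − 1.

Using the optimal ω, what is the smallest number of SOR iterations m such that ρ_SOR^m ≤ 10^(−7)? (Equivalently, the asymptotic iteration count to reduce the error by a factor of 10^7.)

B_J for the 137×137 system has eigenvalues cos(kπ/138); ρ_J = cos(π/138) = 0.9997409.
1 − cos²(π/138) = sin²(π/138) ⇒ √(1−ρ_J²) = sin(π/138) = 0.0227632.
Then 2/(1+√(1−ρ_J²)) = 2/(1+0.0227632); ω* = 2/1.0227632 = 1.9554869.
[ρ_SOR] ω* − 1 = 0.9554869.
m ≥ 7·ln10 / (−ln 0.9554869) = 353.978; smallest integer m = 354.

m = 354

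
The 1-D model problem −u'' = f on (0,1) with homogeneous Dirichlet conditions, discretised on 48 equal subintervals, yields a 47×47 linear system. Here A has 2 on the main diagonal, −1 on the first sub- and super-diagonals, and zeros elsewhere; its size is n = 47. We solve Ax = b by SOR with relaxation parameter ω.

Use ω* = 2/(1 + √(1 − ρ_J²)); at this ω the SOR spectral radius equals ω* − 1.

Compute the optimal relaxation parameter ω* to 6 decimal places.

[ρ_J] n=47: ρ(B_J) = cos(π/(n+1)) = cos(π/48) = 0.997859.
√(1 − cos²(π/48)) = sin(π/48) ≈ 0.0654031.
So ω* = 2/1.0654031 = 1.877224 (Young).
[ρ_SOR] ω* − 1 = 0.877224.

ω* = 1.877224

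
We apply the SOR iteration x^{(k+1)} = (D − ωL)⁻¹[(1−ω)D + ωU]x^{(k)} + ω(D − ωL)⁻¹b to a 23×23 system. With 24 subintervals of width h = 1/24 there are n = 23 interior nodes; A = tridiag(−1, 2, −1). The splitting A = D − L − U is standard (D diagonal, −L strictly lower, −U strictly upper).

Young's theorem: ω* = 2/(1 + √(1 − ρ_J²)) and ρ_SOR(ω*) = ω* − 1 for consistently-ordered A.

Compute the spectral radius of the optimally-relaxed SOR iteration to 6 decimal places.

ρ_SOR = 0.769088

B_J for the 23×23 system has eigenvalues cos(kπ/24); ρ_J = cos(π/24) = 0.991445.
√(1−ρ_J²) = |sin(π/24)| = 0.1305262
[ω*] 2 ÷ (1 + 0.1305262) = 2 ÷ 1.1305262 = 1.769088.
ρ_SOR = ω* − 1 = 1.769088 − 1 = 0.769088.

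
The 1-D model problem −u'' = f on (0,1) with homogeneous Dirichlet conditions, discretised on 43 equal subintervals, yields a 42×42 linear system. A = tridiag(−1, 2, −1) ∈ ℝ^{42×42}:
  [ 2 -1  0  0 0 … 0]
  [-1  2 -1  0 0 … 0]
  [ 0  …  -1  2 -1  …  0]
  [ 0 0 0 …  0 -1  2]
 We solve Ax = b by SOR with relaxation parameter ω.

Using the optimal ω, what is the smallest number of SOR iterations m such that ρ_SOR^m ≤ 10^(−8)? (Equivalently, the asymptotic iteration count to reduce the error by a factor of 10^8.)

m = 126

[ρ_J] n=42: ρ(B_J) = cos(π/(n+1)) = cos(π/43) = 0.9973323.
√(1 − cos²(π/43)) = sin(π/43) ≈ 0.0729953.
So ω* = 2/1.0729953 = 1.8639411 (Young).
[ρ_SOR] ω* − 1 = 0.8639411.
8·ln10 = 18.4207; −ln(0.8639411) = 0.146251; m = ⌈18.4207/0.146251⌉ = ⌈125.953⌉ = 126.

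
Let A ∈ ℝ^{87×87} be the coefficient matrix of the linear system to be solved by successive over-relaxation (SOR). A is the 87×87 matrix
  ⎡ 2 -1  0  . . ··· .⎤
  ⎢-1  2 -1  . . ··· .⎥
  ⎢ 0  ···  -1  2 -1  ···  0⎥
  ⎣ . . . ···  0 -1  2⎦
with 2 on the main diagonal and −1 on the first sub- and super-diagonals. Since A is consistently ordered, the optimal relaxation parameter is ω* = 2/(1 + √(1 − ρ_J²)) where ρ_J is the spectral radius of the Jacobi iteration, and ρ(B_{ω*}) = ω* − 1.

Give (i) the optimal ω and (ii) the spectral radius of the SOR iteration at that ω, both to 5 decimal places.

B_J for the 87×87 system has eigenvalues cos(kπ/88); ρ_J = cos(π/88) = 0.99936.
√(1−ρ_J²) simplifies to sin(π/88) = 0.035692.
ω* = 2 / (1 + 0.035692) = 2 / 1.035692 ≈ 1.93108.
ρ(B_{ω*}) = ω*−1 = 0.93108

ω* = 1.93108, ρ_SOR = 0.93108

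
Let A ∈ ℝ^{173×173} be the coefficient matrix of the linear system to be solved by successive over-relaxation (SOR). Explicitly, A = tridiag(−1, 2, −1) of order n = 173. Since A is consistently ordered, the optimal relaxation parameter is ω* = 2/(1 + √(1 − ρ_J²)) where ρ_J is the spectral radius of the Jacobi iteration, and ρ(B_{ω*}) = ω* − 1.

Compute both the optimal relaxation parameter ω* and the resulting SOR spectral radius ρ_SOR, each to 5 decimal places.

ω* = 1.96453, ρ_SOR = 0.96453

spectrum of D⁻¹(L+U) = {cos(kπ/174) : 1≤k≤173}; ρ_J = cos(π/174) = 0.99984.
√(1−ρ_J²) simplifies to sin(π/174) = 0.018054.
ω* = 2/(1+0.018054) = 1.96453
At ω = 1.96453 every |λ(B_ω)| = ω−1, so ρ_SOR = 0.96453.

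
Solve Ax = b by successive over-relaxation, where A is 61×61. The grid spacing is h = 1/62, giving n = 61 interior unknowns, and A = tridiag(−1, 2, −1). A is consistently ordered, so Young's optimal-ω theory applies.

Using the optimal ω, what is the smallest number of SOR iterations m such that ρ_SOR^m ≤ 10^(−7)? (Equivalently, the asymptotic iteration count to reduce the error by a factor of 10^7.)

spectrum of D⁻¹(L+U) = {cos(kπ/62) : 1≤k≤61}; ρ_J = cos(π/62) = 0.9987165.
√(1−ρ_J²) = |sin(π/62)| = 0.0506492
ω* = 2/(1+0.0506492) = 1.9035849
Hence ρ(B_{ω*}) = 1.9035849 − 1 = 0.9035849.
For 7 digits: m = 7·ln10 / (−ln 0.9035849) = 16.1181/0.101385 = 158.979; round up → m = 159.

m = 159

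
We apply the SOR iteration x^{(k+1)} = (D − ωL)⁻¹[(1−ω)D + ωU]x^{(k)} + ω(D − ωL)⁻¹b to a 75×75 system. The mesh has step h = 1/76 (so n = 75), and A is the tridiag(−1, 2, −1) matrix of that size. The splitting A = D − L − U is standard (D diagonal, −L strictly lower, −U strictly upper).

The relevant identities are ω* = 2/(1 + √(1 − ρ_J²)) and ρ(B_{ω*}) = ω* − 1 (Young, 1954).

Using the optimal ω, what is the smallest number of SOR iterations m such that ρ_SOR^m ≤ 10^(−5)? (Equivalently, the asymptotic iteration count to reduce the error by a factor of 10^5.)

ρ_J = max_k |cos(kπ/76)| = cos(π/76) = 0.9991458
root = sin(π/76) = 0.0413250  (since 1−cos² = sin²).
[ω*] 2 ÷ (1 + 0.0413250) = 2 ÷ 1.0413250 = 1.9206300.
and ρ(B_{ω*}) = 1.9206300 − 1 = 0.9206300.
ρ_SOR^m ≤ 10^(−5) ⇔ m ≥ 5·ln10/(−ln 0.9206300) = 11.5129/0.0826971 = 139.218; m = ⌈139.218⌉ = 140.

m = 140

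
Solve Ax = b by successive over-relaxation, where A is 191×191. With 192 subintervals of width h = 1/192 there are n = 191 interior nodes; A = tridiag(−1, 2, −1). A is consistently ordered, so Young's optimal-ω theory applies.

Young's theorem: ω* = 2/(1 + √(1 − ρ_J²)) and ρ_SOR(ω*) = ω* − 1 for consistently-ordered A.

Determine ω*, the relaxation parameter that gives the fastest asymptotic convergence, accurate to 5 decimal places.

ρ_J = max_k |cos(kπ/192)| = cos(π/192) = 0.99987
root = sin(π/192) = 0.016362  (since 1−cos² = sin²).
[ω*] 2 ÷ (1 + 0.016362) = 2 ÷ 1.016362 = 1.96780.
ρ_SOR = ω* − 1 ≈ 0.96780.

ω* = 1.96780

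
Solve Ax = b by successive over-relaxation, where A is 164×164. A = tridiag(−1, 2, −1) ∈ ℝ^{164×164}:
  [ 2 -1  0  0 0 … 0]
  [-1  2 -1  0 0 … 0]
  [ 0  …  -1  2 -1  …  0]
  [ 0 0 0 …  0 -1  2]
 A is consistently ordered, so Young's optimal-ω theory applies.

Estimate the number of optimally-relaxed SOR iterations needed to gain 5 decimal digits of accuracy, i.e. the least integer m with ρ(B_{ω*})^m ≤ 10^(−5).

m = 303

B_J for the 164×164 system has eigenvalues cos(kπ/165); ρ_J = cos(π/165) = 0.9998187.
1 − cos²(π/165) = sin²(π/165) ⇒ √(1−ρ_J²) = sin(π/165) = 0.0190388.
[ω*] 2 ÷ (1 + 0.0190388) = 2 ÷ 1.0190388 = 1.9626338.
At ω = 1.9626338 every |λ(B_ω)| = ω−1, so ρ_SOR = 0.9626338.
Need (0.9626338)^m ≤ 10^(−5): m ≥ 5·ln10/|ln 0.9626338| = 11.5129/0.0380822 = 302.317 ⇒ m = 303.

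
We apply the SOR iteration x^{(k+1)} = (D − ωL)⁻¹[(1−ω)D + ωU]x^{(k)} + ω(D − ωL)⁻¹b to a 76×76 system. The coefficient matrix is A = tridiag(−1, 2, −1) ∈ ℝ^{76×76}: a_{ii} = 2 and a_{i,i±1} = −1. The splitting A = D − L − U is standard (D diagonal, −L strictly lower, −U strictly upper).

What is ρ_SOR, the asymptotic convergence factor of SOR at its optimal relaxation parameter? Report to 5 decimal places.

[ρ_J] n=76: ρ(B_J) = cos(π/(n+1)) = cos(π/77) = 0.99917.
√(1−ρ_J²) simplifies to sin(π/77) = 0.040789.
[ω*] 2 ÷ (1 + 0.040789) = 2 ÷ 1.040789 = 1.92162.
ρ(B_{ω*}) = ω*−1 = 0.92162

ρ_SOR = 0.92162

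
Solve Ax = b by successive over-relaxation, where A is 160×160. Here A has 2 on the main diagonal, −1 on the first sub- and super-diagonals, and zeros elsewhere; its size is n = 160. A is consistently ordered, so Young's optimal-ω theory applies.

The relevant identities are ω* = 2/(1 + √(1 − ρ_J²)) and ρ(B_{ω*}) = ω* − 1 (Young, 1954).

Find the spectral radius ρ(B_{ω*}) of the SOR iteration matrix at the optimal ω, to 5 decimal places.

[ρ_J] n=160: ρ(B_J) = cos(π/(n+1)) = cos(π/161) = 0.99981.
1 − cos²(π/161) = sin²(π/161) ⇒ √(1−ρ_J²) = sin(π/161) = 0.019512.
Then 2/(1+√(1−ρ_J²)) = 2/(1+0.019512); ω* = 2/1.019512 = 1.96172.
ρ(B_{ω*}) = ω*−1 = 0.96172

ρ_SOR = 0.96172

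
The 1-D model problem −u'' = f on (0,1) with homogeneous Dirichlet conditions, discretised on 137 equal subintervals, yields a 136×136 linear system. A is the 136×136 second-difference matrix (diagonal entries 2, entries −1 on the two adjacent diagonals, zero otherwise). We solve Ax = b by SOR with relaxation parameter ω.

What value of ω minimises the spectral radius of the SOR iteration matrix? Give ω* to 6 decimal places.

spectrum of D⁻¹(L+U) = {cos(kπ/137) : 1≤k≤136}; ρ_J = cos(π/137) = 0.999737.
√(1−ρ_J²) simplifies to sin(π/137) = 0.0229293.
So ω* = 2/1.0229293 = 1.955169 (Young).
ρ_SOR = ω* − 1 = 1.955169 − 1 = 0.955169.

ω* = 1.955169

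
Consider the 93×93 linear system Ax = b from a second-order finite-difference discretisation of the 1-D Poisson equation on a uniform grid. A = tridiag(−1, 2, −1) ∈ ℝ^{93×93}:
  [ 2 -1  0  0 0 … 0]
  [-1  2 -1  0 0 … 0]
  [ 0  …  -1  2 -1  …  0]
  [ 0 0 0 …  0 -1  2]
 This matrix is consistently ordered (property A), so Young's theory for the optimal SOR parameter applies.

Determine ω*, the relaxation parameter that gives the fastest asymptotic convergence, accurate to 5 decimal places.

ω* = 1.93533

B_J for the 93×93 system has eigenvalues cos(kπ/94); ρ_J = cos(π/94) = 0.99944.
1 − cos²(π/94) = sin²(π/94) ⇒ √(1−ρ_J²) = sin(π/94) = 0.033415.
ω* = 2/(1+0.033415) = 1.93533
and ρ(B_{ω*}) = 1.93533 − 1 = 0.93533.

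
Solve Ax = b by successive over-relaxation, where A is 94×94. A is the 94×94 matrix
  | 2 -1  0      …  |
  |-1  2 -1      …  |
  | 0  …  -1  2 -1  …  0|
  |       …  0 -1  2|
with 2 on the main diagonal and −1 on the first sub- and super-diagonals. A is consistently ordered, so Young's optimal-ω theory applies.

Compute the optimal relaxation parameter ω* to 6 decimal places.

With n=94, ρ(Jacobi) = cos(π/95) = 0.999453.
root = sin(π/95) = 0.0330634  (since 1−cos² = sin²).
[ω*] 2 ÷ (1 + 0.0330634) = 2 ÷ 1.0330634 = 1.935990.
ρ_SOR = ω* − 1 ≈ 0.935990.

ω* = 1.935990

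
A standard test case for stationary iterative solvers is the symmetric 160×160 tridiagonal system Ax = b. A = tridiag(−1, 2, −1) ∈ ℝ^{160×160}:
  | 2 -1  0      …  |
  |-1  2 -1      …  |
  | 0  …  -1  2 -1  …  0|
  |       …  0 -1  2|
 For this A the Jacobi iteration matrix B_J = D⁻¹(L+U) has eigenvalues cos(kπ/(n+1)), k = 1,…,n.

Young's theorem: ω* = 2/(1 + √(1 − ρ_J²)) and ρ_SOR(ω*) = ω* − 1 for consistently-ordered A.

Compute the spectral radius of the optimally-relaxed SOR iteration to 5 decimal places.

ρ_SOR = 0.96172

n=160: λ(B_J) = 1 − λ(A)/2 = cos(kπ/161); k=1 gives ρ_J = 0.99981.
√(1−ρ_J²) simplifies to sin(π/161) = 0.019512.
Then 2/(1+√(1−ρ_J²)) = 2/(1+0.019512); ω* = 2/1.019512 = 1.96172.
ρ_SOR = ω* − 1 ≈ 0.96172.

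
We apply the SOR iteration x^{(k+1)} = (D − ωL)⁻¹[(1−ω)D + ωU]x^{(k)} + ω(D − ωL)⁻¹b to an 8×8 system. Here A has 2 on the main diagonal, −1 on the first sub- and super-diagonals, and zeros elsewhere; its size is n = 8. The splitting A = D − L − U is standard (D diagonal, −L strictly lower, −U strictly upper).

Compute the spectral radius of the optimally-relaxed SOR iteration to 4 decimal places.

ρ_SOR = 0.4903

ρ_J = max_k |cos(kπ/9)| = cos(π/9) = 0.9397
1 − cos²(π/9) = sin²(π/9) ⇒ √(1−ρ_J²) = sin(π/9) = 0.34202.
ω* = 2/(1+0.34202) = 1.4903
ρ_SOR = ω* − 1 = 1.4903 − 1 = 0.4903.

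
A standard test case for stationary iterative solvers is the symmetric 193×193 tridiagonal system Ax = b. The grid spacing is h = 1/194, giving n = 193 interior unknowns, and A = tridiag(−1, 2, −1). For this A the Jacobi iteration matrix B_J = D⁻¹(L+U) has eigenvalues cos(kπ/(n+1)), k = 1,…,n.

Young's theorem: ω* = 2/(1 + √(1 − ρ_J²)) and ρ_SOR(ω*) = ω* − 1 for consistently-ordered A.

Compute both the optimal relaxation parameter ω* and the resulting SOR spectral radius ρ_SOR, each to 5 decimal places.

ω* = 1.96813, ρ_SOR = 0.96813

With n=193, ρ(Jacobi) = cos(π/194) = 0.99987.
√(1−ρ_J²) simplifies to sin(π/194) = 0.016193.
So ω* = 2/1.016193 = 1.96813 (Young).
ρ_SOR = ω* − 1 = 1.96813 − 1 = 0.96813.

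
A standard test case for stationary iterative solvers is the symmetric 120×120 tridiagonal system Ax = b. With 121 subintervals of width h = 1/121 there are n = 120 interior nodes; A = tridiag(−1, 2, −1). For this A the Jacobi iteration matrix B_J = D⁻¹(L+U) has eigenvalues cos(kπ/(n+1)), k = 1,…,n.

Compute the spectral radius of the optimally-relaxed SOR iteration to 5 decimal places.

ρ_SOR = 0.94939

n=120: λ(B_J) = 1 − λ(A)/2 = cos(kπ/121); k=1 gives ρ_J = 0.99966.
√(1−ρ_J²) simplifies to sin(π/121) = 0.025961.
[ω*] 2 ÷ (1 + 0.025961) = 2 ÷ 1.025961 = 1.94939.
and ρ(B_{ω*}) = 1.94939 − 1 = 0.94939.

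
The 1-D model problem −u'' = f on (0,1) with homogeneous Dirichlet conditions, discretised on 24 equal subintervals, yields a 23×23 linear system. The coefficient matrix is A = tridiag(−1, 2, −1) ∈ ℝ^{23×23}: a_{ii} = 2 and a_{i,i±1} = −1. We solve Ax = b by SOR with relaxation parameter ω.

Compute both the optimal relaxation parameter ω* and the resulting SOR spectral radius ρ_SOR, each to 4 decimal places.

ω* = 1.7691, ρ_SOR = 0.7691

ρ_J = max_k |cos(kπ/24)| = cos(π/24) = 0.9914
root = sin(π/24) = 0.13053  (since 1−cos² = sin²).
Young: ω* = 2/(1+√(1−ρ_J²)) = 2/(1+0.13053) = 2/1.13053 = 1.7691.
ρ_SOR = ω* − 1 ≈ 0.7691.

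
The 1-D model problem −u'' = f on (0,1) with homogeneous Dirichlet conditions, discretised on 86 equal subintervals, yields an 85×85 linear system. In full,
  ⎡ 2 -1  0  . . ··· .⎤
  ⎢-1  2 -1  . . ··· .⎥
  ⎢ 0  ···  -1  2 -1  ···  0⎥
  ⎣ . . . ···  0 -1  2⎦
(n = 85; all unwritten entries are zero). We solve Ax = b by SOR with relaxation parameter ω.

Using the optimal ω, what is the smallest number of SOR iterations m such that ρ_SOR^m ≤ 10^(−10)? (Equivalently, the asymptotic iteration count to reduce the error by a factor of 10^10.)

With n=85, ρ(Jacobi) = cos(π/86) = 0.9993328.
√(1−ρ_J²) = |sin(π/86)| = 0.0365220
ω* = 2 / (1 + 0.0365220) = 2 / 1.0365220 ≈ 1.9295297.
and ρ(B_{ω*}) = 1.9295297 − 1 = 0.9295297.
For 10 digits: m = 10·ln10 / (−ln 0.9295297) = 23.0259/0.0730765 = 315.093; round up → m = 316.

m = 316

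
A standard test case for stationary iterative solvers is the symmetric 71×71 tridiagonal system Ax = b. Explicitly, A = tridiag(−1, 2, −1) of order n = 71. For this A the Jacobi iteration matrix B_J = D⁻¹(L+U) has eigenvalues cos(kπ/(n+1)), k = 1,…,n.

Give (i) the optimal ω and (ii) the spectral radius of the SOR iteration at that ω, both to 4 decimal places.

ω* = 1.9164, ρ_SOR = 0.9164

With n=71, ρ(Jacobi) = cos(π/72) = 0.9990.
√(1−ρ_J²) = |sin(π/72)| = 0.04362
ω* = 2/(1+0.04362) = 1.9164
and ρ(B_{ω*}) = 1.9164 − 1 = 0.9164.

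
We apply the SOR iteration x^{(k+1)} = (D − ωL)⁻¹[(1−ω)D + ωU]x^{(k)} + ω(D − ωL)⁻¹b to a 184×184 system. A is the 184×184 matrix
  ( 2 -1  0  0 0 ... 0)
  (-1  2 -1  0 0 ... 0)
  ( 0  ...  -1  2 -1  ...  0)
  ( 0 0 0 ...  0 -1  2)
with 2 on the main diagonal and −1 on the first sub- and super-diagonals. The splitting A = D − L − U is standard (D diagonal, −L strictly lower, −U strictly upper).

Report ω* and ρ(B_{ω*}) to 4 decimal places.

ω* = 1.9666, ρ_SOR = 0.9666

½·tridiag(1,0,1) at n=184: λ_k = cos(kπ/185); max |λ| at k=1 ⇒ ρ_J = cos(π/185) ≈ 0.9999.
√(1 − cos²(π/185)) = sin(π/185) ≈ 0.01698.
[ω*] 2 ÷ (1 + 0.01698) = 2 ÷ 1.01698 = 1.9666.
ρ(B_{ω*}) = ω*−1 = 0.9666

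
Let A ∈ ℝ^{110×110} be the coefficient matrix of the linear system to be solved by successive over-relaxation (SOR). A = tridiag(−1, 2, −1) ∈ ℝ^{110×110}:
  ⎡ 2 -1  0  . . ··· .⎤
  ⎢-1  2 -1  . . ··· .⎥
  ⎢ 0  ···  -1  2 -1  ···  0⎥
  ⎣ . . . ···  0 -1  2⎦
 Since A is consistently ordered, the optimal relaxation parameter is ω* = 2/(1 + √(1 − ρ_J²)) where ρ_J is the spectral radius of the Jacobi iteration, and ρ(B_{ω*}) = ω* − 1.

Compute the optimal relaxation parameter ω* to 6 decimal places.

n=110: λ(B_J) = 1 − λ(A)/2 = cos(kπ/111); k=1 gives ρ_J = 0.999600.
√(1−ρ_J²) simplifies to sin(π/111) = 0.0282989.
ω* = 2/(1+0.0282989) = 1.944960
and ρ(B_{ω*}) = 1.944960 − 1 = 0.944960.

ω* = 1.944960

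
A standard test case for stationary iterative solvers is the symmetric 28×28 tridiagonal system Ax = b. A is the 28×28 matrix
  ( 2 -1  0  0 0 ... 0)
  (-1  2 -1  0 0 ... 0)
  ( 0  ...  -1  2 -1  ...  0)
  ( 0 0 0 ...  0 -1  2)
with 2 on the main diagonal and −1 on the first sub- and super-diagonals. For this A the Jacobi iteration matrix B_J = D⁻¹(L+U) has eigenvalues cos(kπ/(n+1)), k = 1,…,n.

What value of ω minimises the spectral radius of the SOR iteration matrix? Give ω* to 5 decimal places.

B_J for the 28×28 system has eigenvalues cos(kπ/29); ρ_J = cos(π/29) = 0.99414.
root = sin(π/29) = 0.108119  (since 1−cos² = sin²).
ω* = 2/(1+0.108119) = 1.80486
ρ(B_{ω*}) = ω*−1 = 0.80486

ω* = 1.80486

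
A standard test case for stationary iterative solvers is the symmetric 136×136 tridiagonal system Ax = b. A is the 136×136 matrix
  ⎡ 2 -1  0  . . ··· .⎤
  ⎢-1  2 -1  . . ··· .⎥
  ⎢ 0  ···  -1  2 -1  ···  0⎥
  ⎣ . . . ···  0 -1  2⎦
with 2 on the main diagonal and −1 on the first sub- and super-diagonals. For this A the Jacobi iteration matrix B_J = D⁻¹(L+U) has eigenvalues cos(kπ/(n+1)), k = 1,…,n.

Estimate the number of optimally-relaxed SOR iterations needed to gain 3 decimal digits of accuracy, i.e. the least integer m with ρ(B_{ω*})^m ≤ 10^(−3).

spectrum of D⁻¹(L+U) = {cos(kπ/137) : 1≤k≤136}; ρ_J = cos(π/137) = 0.9997371.
√(1−ρ_J²) simplifies to sin(π/137) = 0.0229293.
Young: ω* = 2/(1+√(1−ρ_J²)) = 2/(1+0.0229293) = 2/1.0229293 = 1.9551693.
At ω = 1.9551693 every |λ(B_ω)| = ω−1, so ρ_SOR = 0.9551693.
m ≥ 3·ln10 / (−ln 0.9551693) = 150.605; smallest integer m = 151.

m = 151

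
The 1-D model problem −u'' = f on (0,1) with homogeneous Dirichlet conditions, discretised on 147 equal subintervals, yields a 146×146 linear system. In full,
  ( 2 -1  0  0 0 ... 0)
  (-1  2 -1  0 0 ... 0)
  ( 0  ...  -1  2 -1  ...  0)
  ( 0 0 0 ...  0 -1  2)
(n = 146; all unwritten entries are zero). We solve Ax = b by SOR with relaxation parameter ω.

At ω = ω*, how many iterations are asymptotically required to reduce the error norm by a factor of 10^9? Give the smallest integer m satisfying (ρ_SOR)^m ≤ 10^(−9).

m = 485

[ρ_J] n=146: ρ(B_J) = cos(π/(n+1)) = cos(π/147) = 0.9997716.
√(1 − cos²(π/147)) = sin(π/147) ≈ 0.0213698.
So ω* = 2/1.0213698 = 1.9581546 (Young).
ρ_SOR = ω* − 1 = 1.9581546 − 1 = 0.9581546.
9·ln10 = 20.7233; −ln(0.9581546) = 0.0427461; m = ⌈20.7233/0.0427461⌉ = ⌈484.800⌉ = 485.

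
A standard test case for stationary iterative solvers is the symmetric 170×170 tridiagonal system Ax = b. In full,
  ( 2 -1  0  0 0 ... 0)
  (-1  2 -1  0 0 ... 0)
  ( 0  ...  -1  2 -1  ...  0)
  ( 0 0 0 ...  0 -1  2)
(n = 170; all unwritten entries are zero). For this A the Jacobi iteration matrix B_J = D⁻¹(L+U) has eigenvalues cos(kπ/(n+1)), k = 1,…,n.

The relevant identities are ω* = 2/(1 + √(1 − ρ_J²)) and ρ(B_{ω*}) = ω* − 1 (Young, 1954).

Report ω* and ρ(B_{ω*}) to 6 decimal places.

[ρ_J] n=170: ρ(B_J) = cos(π/(n+1)) = cos(π/171) = 0.999831.
root = sin(π/171) = 0.0183709  (since 1−cos² = sin²).
Young: ω* = 2/(1+√(1−ρ_J²)) = 2/(1+0.0183709) = 2/1.0183709 = 1.963921.
ρ(B_{ω*}) = ω*−1 = 0.963921

ω* = 1.963921, ρ_SOR = 0.963921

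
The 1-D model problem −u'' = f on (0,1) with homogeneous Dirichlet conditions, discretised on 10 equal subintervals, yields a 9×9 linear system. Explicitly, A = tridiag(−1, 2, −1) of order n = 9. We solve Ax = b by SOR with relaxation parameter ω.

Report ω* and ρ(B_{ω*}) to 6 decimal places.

[ρ_J] n=9: ρ(B_J) = cos(π/(n+1)) = cos(π/10) = 0.951057.
1 − cos²(π/10) = sin²(π/10) ⇒ √(1−ρ_J²) = sin(π/10) = 0.3090170.
ω* = 2 / (1 + 0.3090170) = 2 / 1.3090170 ≈ 1.527864.
ρ_SOR = ω* − 1 = 1.527864 − 1 = 0.527864.

ω* = 1.527864, ρ_SOR = 0.527864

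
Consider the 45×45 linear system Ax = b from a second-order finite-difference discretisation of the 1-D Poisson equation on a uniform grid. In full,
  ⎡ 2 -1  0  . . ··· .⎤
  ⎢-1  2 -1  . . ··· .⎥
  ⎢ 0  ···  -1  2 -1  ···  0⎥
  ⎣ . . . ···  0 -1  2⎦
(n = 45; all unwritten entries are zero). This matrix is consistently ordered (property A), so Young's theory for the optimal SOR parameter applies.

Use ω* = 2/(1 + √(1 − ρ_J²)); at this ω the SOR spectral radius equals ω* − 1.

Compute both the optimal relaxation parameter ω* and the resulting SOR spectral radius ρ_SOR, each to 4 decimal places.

ω* = 1.8722, ρ_SOR = 0.8722

[ρ_J] n=45: ρ(B_J) = cos(π/(n+1)) = cos(π/46) = 0.9977.
√(1 − cos²(π/46)) = sin(π/46) ≈ 0.06824.
[ω*] 2 ÷ (1 + 0.06824) = 2 ÷ 1.06824 = 1.8722.
Hence ρ(B_{ω*}) = 1.8722 − 1 = 0.8722.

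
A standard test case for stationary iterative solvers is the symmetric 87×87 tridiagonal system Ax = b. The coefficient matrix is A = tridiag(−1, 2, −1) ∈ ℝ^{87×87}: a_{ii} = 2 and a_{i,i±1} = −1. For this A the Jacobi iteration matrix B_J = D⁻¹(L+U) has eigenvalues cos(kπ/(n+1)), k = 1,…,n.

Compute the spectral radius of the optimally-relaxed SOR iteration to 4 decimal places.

½·tridiag(1,0,1) at n=87: λ_k = cos(kπ/88); max |λ| at k=1 ⇒ ρ_J = cos(π/88) ≈ 0.9994.
√(1−ρ_J²) = |sin(π/88)| = 0.03569
ω* = 2 / (1 + 0.03569) = 2 / 1.03569 ≈ 1.9311.
At ω = 1.9311 every |λ(B_ω)| = ω−1, so ρ_SOR = 0.9311.

ρ_SOR = 0.9311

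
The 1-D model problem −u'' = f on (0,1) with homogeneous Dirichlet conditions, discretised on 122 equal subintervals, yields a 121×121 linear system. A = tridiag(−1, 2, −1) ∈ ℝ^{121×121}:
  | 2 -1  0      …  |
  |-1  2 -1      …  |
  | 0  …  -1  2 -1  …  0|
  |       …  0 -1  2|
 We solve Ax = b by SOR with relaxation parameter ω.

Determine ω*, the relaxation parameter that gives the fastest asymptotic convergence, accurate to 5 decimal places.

ω* = 1.94980

With n=121, ρ(Jacobi) = cos(π/122) = 0.99967.
√(1−ρ_J²) = |sin(π/122)| = 0.025748
ω* = 2/(1+0.025748) = 1.94980
ρ(B_{ω*}) = ω*−1 = 0.94980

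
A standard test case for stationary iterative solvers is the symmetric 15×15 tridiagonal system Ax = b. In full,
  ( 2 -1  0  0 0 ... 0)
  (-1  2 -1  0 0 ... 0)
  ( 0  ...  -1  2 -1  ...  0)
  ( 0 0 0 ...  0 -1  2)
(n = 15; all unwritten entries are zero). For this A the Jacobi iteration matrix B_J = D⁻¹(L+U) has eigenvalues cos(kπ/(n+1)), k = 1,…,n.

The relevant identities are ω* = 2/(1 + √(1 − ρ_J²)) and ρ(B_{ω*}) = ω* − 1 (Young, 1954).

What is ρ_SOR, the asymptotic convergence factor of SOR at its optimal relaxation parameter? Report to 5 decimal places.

With n=15, ρ(Jacobi) = cos(π/16) = 0.98079.
1 − cos²(π/16) = sin²(π/16) ⇒ √(1−ρ_J²) = sin(π/16) = 0.195090.
ω* = 2 / (1 + 0.195090) = 2 / 1.195090 ≈ 1.67351.
ρ_SOR = ω* − 1 = 1.67351 − 1 = 0.67351.

ρ_SOR = 0.67351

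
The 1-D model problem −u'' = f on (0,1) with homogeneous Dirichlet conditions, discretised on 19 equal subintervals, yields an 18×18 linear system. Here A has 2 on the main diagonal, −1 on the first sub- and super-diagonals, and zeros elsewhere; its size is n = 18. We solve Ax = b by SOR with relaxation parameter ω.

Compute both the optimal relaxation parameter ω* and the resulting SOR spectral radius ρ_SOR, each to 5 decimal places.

[ρ_J] n=18: ρ(B_J) = cos(π/(n+1)) = cos(π/19) = 0.98636.
root = sin(π/19) = 0.164595  (since 1−cos² = sin²).
[ω*] 2 ÷ (1 + 0.164595) = 2 ÷ 1.164595 = 1.71734.
Hence ρ(B_{ω*}) = 1.71734 − 1 = 0.71734.

ω* = 1.71734, ρ_SOR = 0.71734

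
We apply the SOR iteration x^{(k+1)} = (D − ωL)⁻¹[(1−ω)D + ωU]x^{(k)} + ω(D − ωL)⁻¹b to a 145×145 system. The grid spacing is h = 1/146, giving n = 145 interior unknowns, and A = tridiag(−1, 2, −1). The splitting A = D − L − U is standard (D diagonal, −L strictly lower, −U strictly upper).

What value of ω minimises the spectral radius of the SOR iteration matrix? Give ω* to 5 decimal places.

ω* = 1.95787

[ρ_J] n=145: ρ(B_J) = cos(π/(n+1)) = cos(π/146) = 0.99977.
√(1−ρ_J²) = |sin(π/146)| = 0.021516
Then 2/(1+√(1−ρ_J²)) = 2/(1+0.021516); ω* = 2/1.021516 = 1.95787.
ρ(B_{ω*}) = ω*−1 = 0.95787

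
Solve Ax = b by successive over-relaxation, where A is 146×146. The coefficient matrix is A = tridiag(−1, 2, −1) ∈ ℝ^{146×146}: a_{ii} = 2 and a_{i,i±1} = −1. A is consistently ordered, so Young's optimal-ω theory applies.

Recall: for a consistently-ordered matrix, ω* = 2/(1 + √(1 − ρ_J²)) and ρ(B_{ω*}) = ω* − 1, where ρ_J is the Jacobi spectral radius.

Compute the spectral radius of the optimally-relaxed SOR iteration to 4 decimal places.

ρ_SOR = 0.9582

ρ_J = max_k |cos(kπ/147)| = cos(π/147) = 0.9998
√(1 − cos²(π/147)) = sin(π/147) ≈ 0.02137.
ω* = 2/(1+0.02137) = 1.9582
At ω = 1.9582 every |λ(B_ω)| = ω−1, so ρ_SOR = 0.9582.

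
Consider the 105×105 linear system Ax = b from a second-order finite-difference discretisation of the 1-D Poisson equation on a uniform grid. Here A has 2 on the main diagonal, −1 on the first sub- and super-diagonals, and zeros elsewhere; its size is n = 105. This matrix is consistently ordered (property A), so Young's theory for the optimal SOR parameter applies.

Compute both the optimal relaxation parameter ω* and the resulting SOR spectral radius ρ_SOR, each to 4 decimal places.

ω* = 1.9424, ρ_SOR = 0.9424

ρ_J = max_k |cos(kπ/106)| = cos(π/106) = 0.9996
1 − cos²(π/106) = sin²(π/106) ⇒ √(1−ρ_J²) = sin(π/106) = 0.02963.
ω* = 2 / (1 + 0.02963) = 2 / 1.02963 ≈ 1.9424.
Hence ρ(B_{ω*}) = 1.9424 − 1 = 0.9424.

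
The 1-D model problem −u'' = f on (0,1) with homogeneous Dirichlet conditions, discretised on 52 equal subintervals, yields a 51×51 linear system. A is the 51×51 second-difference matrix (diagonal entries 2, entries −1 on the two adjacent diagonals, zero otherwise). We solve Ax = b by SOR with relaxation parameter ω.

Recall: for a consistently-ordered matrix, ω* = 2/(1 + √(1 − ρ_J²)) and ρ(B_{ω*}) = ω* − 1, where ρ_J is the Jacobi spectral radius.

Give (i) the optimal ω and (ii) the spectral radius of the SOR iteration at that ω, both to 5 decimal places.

ω* = 1.88612, ρ_SOR = 0.88612

ρ_J = max_k |cos(kπ/52)| = cos(π/52) = 0.99818
root = sin(π/52) = 0.060378  (since 1−cos² = sin²).
ω* = 2/(1 + 0.060378) = 2/1.060378 = 1.88612.
ρ_SOR = ω* − 1 ≈ 0.88612.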